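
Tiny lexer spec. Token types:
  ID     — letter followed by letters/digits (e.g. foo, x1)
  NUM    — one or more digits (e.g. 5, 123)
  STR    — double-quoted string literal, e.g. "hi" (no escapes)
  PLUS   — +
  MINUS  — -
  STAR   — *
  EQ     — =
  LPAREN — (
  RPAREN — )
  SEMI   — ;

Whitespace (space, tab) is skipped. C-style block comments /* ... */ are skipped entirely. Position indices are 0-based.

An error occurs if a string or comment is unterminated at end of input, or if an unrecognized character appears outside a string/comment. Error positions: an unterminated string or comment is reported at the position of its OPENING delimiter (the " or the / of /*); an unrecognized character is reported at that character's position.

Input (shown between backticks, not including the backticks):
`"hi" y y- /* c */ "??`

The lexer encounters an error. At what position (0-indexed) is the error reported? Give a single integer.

pos=0: enter STRING mode
pos=0: emit STR "hi" (now at pos=4)
pos=5: emit ID 'y' (now at pos=6)
pos=7: emit ID 'y' (now at pos=8)
pos=8: emit MINUS '-'
pos=10: enter COMMENT mode (saw '/*')
exit COMMENT mode (now at pos=17)
pos=18: enter STRING mode
pos=18: ERROR — unterminated string

Answer: 18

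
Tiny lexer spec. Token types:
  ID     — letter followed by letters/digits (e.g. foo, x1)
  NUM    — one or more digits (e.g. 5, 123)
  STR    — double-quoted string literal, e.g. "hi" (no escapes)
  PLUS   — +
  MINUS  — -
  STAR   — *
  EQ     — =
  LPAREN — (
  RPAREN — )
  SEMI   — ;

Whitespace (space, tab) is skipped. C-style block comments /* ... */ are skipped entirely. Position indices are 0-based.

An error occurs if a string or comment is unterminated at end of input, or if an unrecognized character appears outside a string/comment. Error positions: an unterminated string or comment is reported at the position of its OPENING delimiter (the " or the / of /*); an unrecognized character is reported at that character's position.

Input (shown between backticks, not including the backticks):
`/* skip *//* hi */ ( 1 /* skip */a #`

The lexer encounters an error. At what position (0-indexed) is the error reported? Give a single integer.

pos=0: enter COMMENT mode (saw '/*')
exit COMMENT mode (now at pos=10)
pos=10: enter COMMENT mode (saw '/*')
exit COMMENT mode (now at pos=18)
pos=19: emit LPAREN '('
pos=21: emit NUM '1' (now at pos=22)
pos=23: enter COMMENT mode (saw '/*')
exit COMMENT mode (now at pos=33)
pos=33: emit ID 'a' (now at pos=34)
pos=35: ERROR — unrecognized char '#'

Answer: 35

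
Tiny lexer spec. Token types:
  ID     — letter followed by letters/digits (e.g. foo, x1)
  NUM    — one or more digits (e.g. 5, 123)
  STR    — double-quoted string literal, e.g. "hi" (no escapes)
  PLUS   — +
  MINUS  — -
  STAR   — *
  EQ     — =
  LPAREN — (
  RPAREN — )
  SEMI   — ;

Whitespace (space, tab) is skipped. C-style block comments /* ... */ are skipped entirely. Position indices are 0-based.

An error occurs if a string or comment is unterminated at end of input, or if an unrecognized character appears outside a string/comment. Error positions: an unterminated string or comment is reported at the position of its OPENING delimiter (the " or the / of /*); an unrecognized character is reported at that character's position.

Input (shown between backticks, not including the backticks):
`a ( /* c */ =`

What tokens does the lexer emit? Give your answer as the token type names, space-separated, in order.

pos=0: emit ID 'a' (now at pos=1)
pos=2: emit LPAREN '('
pos=4: enter COMMENT mode (saw '/*')
exit COMMENT mode (now at pos=11)
pos=12: emit EQ '='
DONE. 3 tokens: [ID, LPAREN, EQ]

Answer: ID LPAREN EQ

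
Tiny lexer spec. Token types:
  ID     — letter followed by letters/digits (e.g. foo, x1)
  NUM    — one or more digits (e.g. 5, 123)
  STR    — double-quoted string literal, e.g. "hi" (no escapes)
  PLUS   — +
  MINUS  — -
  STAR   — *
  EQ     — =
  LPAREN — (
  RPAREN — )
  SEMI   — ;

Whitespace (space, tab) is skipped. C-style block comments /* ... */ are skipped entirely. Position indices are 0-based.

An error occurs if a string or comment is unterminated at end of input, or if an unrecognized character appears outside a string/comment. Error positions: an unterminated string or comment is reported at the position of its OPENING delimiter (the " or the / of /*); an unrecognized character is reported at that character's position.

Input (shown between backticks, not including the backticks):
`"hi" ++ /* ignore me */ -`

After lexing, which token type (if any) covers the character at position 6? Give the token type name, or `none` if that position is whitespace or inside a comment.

Answer: PLUS

Derivation:
pos=0: enter STRING mode
pos=0: emit STR "hi" (now at pos=4)
pos=5: emit PLUS '+'
pos=6: emit PLUS '+'
pos=8: enter COMMENT mode (saw '/*')
exit COMMENT mode (now at pos=23)
pos=24: emit MINUS '-'
DONE. 4 tokens: [STR, PLUS, PLUS, MINUS]
Position 6: char is '+' -> PLUS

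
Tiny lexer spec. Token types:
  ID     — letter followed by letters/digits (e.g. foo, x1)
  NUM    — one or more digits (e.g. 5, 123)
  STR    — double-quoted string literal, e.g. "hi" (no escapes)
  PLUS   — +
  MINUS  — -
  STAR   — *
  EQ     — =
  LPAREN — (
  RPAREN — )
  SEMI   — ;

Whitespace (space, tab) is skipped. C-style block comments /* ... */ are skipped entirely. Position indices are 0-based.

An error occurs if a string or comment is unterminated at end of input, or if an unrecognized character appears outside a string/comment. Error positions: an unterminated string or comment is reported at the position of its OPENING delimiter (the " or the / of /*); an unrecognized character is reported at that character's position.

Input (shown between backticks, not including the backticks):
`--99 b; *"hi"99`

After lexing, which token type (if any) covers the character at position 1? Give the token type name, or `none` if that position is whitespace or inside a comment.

Answer: MINUS

Derivation:
pos=0: emit MINUS '-'
pos=1: emit MINUS '-'
pos=2: emit NUM '99' (now at pos=4)
pos=5: emit ID 'b' (now at pos=6)
pos=6: emit SEMI ';'
pos=8: emit STAR '*'
pos=9: enter STRING mode
pos=9: emit STR "hi" (now at pos=13)
pos=13: emit NUM '99' (now at pos=15)
DONE. 8 tokens: [MINUS, MINUS, NUM, ID, SEMI, STAR, STR, NUM]
Position 1: char is '-' -> MINUS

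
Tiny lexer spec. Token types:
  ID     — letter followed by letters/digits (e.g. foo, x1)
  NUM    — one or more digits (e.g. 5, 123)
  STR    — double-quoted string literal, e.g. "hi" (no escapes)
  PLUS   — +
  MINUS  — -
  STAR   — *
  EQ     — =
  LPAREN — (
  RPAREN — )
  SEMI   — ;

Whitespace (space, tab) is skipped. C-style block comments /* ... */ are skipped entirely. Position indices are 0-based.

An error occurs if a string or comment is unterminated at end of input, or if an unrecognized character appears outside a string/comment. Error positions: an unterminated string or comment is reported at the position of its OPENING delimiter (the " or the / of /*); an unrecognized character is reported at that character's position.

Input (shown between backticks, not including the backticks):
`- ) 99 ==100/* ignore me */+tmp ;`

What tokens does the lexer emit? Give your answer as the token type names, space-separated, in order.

Answer: MINUS RPAREN NUM EQ EQ NUM PLUS ID SEMI

Derivation:
pos=0: emit MINUS '-'
pos=2: emit RPAREN ')'
pos=4: emit NUM '99' (now at pos=6)
pos=7: emit EQ '='
pos=8: emit EQ '='
pos=9: emit NUM '100' (now at pos=12)
pos=12: enter COMMENT mode (saw '/*')
exit COMMENT mode (now at pos=27)
pos=27: emit PLUS '+'
pos=28: emit ID 'tmp' (now at pos=31)
pos=32: emit SEMI ';'
DONE. 9 tokens: [MINUS, RPAREN, NUM, EQ, EQ, NUM, PLUS, ID, SEMI]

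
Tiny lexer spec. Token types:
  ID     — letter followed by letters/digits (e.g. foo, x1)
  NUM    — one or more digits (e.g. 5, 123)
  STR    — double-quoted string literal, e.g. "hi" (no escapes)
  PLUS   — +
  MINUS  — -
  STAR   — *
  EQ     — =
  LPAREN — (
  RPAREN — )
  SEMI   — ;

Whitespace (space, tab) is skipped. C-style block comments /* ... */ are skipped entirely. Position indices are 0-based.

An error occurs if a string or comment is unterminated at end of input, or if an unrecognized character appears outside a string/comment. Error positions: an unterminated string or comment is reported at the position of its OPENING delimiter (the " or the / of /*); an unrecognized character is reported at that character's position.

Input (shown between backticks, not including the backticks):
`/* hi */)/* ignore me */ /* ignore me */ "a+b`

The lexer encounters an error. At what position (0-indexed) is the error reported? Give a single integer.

pos=0: enter COMMENT mode (saw '/*')
exit COMMENT mode (now at pos=8)
pos=8: emit RPAREN ')'
pos=9: enter COMMENT mode (saw '/*')
exit COMMENT mode (now at pos=24)
pos=25: enter COMMENT mode (saw '/*')
exit COMMENT mode (now at pos=40)
pos=41: enter STRING mode
pos=41: ERROR — unterminated string

Answer: 41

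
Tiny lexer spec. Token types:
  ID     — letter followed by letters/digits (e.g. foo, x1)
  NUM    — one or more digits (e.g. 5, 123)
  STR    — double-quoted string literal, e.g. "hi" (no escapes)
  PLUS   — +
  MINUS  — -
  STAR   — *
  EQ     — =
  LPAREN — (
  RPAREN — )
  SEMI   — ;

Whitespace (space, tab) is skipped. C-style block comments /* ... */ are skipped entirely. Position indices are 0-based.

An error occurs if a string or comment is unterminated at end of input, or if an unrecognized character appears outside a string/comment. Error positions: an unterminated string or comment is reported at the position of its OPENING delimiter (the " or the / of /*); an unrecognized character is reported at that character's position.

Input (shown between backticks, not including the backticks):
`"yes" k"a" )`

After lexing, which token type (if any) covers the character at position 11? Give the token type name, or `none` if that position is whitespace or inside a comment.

Answer: RPAREN

Derivation:
pos=0: enter STRING mode
pos=0: emit STR "yes" (now at pos=5)
pos=6: emit ID 'k' (now at pos=7)
pos=7: enter STRING mode
pos=7: emit STR "a" (now at pos=10)
pos=11: emit RPAREN ')'
DONE. 4 tokens: [STR, ID, STR, RPAREN]
Position 11: char is ')' -> RPAREN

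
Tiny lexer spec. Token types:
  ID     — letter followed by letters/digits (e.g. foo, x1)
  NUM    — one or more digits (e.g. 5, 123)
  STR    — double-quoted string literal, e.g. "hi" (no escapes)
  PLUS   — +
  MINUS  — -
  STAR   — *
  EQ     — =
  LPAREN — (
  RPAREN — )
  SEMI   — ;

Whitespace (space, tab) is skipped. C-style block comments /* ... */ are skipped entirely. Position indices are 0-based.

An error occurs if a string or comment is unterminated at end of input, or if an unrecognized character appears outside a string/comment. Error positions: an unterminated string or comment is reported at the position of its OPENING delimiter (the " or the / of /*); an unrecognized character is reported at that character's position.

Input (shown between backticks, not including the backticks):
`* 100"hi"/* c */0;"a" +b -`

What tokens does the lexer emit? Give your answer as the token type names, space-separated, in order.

pos=0: emit STAR '*'
pos=2: emit NUM '100' (now at pos=5)
pos=5: enter STRING mode
pos=5: emit STR "hi" (now at pos=9)
pos=9: enter COMMENT mode (saw '/*')
exit COMMENT mode (now at pos=16)
pos=16: emit NUM '0' (now at pos=17)
pos=17: emit SEMI ';'
pos=18: enter STRING mode
pos=18: emit STR "a" (now at pos=21)
pos=22: emit PLUS '+'
pos=23: emit ID 'b' (now at pos=24)
pos=25: emit MINUS '-'
DONE. 9 tokens: [STAR, NUM, STR, NUM, SEMI, STR, PLUS, ID, MINUS]

Answer: STAR NUM STR NUM SEMI STR PLUS ID MINUS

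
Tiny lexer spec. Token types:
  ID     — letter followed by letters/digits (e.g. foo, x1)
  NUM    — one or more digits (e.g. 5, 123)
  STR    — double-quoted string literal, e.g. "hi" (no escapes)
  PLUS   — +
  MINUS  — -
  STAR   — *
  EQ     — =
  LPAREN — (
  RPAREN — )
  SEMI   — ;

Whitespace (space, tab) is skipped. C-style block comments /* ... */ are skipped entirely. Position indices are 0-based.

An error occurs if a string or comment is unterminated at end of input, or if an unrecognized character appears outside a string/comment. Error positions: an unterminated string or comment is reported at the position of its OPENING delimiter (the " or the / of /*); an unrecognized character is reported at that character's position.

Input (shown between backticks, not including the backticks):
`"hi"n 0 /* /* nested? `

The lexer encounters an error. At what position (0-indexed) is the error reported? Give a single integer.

Answer: 8

Derivation:
pos=0: enter STRING mode
pos=0: emit STR "hi" (now at pos=4)
pos=4: emit ID 'n' (now at pos=5)
pos=6: emit NUM '0' (now at pos=7)
pos=8: enter COMMENT mode (saw '/*')
pos=8: ERROR — unterminated comment (reached EOF)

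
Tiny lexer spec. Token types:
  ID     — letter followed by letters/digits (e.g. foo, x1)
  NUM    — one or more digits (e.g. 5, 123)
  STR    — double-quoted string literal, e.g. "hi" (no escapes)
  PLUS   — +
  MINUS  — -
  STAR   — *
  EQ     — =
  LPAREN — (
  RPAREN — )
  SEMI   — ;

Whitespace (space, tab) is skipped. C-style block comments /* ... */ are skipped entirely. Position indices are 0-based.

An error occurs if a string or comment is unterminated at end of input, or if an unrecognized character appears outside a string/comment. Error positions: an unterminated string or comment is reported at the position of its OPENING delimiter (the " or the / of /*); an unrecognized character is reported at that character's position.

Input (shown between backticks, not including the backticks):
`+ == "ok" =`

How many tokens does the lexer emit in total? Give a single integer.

pos=0: emit PLUS '+'
pos=2: emit EQ '='
pos=3: emit EQ '='
pos=5: enter STRING mode
pos=5: emit STR "ok" (now at pos=9)
pos=10: emit EQ '='
DONE. 5 tokens: [PLUS, EQ, EQ, STR, EQ]

Answer: 5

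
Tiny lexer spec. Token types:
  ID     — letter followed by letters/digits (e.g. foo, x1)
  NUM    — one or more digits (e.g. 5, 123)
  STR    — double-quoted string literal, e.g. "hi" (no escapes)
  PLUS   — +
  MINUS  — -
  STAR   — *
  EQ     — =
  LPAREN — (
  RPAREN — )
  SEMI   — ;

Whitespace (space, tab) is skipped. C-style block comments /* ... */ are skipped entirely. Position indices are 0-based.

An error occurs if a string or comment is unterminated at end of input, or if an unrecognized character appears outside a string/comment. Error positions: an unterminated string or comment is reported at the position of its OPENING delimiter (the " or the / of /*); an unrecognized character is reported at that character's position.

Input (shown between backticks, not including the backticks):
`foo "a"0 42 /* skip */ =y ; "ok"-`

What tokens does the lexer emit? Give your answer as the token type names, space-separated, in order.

pos=0: emit ID 'foo' (now at pos=3)
pos=4: enter STRING mode
pos=4: emit STR "a" (now at pos=7)
pos=7: emit NUM '0' (now at pos=8)
pos=9: emit NUM '42' (now at pos=11)
pos=12: enter COMMENT mode (saw '/*')
exit COMMENT mode (now at pos=22)
pos=23: emit EQ '='
pos=24: emit ID 'y' (now at pos=25)
pos=26: emit SEMI ';'
pos=28: enter STRING mode
pos=28: emit STR "ok" (now at pos=32)
pos=32: emit MINUS '-'
DONE. 9 tokens: [ID, STR, NUM, NUM, EQ, ID, SEMI, STR, MINUS]

Answer: ID STR NUM NUM EQ ID SEMI STR MINUS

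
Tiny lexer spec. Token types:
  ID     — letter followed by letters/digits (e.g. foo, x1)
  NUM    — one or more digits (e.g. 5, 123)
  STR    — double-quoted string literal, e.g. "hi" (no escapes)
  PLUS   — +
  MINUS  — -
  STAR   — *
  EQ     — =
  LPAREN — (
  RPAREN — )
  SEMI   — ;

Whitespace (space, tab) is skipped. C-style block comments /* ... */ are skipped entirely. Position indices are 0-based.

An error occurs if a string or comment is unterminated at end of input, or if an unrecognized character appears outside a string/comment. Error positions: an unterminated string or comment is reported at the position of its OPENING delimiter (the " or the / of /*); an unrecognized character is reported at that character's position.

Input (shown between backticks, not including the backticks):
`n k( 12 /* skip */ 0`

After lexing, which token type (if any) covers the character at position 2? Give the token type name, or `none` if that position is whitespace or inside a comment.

pos=0: emit ID 'n' (now at pos=1)
pos=2: emit ID 'k' (now at pos=3)
pos=3: emit LPAREN '('
pos=5: emit NUM '12' (now at pos=7)
pos=8: enter COMMENT mode (saw '/*')
exit COMMENT mode (now at pos=18)
pos=19: emit NUM '0' (now at pos=20)
DONE. 5 tokens: [ID, ID, LPAREN, NUM, NUM]
Position 2: char is 'k' -> ID

Answer: ID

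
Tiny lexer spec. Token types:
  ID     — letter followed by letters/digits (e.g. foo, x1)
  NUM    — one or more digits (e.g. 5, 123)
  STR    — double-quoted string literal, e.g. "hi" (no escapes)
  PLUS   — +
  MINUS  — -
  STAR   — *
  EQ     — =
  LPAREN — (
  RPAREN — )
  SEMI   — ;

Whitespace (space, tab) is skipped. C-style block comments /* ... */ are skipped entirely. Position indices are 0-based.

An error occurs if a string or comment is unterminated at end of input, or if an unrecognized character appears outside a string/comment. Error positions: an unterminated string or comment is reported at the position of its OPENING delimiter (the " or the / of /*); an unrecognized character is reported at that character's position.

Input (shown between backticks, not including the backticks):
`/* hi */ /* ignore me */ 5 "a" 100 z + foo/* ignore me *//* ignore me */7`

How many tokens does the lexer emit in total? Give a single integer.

Answer: 7

Derivation:
pos=0: enter COMMENT mode (saw '/*')
exit COMMENT mode (now at pos=8)
pos=9: enter COMMENT mode (saw '/*')
exit COMMENT mode (now at pos=24)
pos=25: emit NUM '5' (now at pos=26)
pos=27: enter STRING mode
pos=27: emit STR "a" (now at pos=30)
pos=31: emit NUM '100' (now at pos=34)
pos=35: emit ID 'z' (now at pos=36)
pos=37: emit PLUS '+'
pos=39: emit ID 'foo' (now at pos=42)
pos=42: enter COMMENT mode (saw '/*')
exit COMMENT mode (now at pos=57)
pos=57: enter COMMENT mode (saw '/*')
exit COMMENT mode (now at pos=72)
pos=72: emit NUM '7' (now at pos=73)
DONE. 7 tokens: [NUM, STR, NUM, ID, PLUS, ID, NUM]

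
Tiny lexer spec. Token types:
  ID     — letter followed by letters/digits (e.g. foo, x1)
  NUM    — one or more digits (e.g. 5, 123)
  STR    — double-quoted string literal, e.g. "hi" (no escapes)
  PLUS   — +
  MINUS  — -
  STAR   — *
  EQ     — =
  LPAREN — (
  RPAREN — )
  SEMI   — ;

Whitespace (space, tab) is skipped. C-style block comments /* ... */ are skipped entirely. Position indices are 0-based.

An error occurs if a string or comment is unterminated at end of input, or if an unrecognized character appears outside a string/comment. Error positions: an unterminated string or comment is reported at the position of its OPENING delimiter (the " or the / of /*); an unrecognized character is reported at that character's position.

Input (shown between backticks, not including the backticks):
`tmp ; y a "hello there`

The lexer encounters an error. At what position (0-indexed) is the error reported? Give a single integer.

Answer: 10

Derivation:
pos=0: emit ID 'tmp' (now at pos=3)
pos=4: emit SEMI ';'
pos=6: emit ID 'y' (now at pos=7)
pos=8: emit ID 'a' (now at pos=9)
pos=10: enter STRING mode
pos=10: ERROR — unterminated string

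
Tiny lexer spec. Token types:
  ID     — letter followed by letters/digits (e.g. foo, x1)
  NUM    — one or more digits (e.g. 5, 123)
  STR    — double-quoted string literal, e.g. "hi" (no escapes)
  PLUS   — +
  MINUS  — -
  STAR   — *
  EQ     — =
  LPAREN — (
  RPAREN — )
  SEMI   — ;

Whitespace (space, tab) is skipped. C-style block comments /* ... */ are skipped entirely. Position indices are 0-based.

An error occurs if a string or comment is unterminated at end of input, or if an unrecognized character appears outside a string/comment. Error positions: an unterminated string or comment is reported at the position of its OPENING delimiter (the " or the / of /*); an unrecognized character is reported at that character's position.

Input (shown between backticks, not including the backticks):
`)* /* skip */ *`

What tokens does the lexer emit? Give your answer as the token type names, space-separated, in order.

pos=0: emit RPAREN ')'
pos=1: emit STAR '*'
pos=3: enter COMMENT mode (saw '/*')
exit COMMENT mode (now at pos=13)
pos=14: emit STAR '*'
DONE. 3 tokens: [RPAREN, STAR, STAR]

Answer: RPAREN STAR STAR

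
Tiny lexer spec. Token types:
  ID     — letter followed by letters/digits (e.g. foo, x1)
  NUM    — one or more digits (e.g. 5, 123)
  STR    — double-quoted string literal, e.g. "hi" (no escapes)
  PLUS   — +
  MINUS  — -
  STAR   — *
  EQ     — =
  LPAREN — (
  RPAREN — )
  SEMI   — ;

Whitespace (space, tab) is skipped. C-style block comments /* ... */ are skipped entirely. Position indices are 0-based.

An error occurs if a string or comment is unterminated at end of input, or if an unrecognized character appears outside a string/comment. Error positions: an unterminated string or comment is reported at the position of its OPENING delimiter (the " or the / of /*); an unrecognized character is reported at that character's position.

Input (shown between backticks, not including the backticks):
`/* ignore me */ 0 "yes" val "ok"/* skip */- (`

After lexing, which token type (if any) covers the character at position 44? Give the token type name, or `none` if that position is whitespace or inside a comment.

Answer: LPAREN

Derivation:
pos=0: enter COMMENT mode (saw '/*')
exit COMMENT mode (now at pos=15)
pos=16: emit NUM '0' (now at pos=17)
pos=18: enter STRING mode
pos=18: emit STR "yes" (now at pos=23)
pos=24: emit ID 'val' (now at pos=27)
pos=28: enter STRING mode
pos=28: emit STR "ok" (now at pos=32)
pos=32: enter COMMENT mode (saw '/*')
exit COMMENT mode (now at pos=42)
pos=42: emit MINUS '-'
pos=44: emit LPAREN '('
DONE. 6 tokens: [NUM, STR, ID, STR, MINUS, LPAREN]
Position 44: char is '(' -> LPAREN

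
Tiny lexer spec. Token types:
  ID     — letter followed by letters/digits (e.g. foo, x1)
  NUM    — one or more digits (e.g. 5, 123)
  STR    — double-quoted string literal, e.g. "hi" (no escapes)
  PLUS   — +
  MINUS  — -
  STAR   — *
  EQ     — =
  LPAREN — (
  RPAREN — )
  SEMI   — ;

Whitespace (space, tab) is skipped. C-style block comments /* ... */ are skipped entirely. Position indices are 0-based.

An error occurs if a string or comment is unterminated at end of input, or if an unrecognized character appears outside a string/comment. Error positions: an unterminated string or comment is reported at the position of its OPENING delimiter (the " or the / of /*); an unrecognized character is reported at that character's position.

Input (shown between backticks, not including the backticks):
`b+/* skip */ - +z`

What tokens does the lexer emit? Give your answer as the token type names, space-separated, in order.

pos=0: emit ID 'b' (now at pos=1)
pos=1: emit PLUS '+'
pos=2: enter COMMENT mode (saw '/*')
exit COMMENT mode (now at pos=12)
pos=13: emit MINUS '-'
pos=15: emit PLUS '+'
pos=16: emit ID 'z' (now at pos=17)
DONE. 5 tokens: [ID, PLUS, MINUS, PLUS, ID]

Answer: ID PLUS MINUS PLUS ID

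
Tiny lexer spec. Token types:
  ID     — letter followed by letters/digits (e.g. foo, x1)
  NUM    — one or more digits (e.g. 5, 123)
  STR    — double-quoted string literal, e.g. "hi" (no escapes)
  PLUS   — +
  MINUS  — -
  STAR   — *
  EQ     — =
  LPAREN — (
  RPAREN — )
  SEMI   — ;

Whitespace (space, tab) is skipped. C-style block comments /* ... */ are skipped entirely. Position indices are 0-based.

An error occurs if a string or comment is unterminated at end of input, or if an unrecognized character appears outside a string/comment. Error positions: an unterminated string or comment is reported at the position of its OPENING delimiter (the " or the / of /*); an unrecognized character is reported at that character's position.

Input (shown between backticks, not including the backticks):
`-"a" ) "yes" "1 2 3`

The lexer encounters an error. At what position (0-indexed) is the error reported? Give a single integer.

pos=0: emit MINUS '-'
pos=1: enter STRING mode
pos=1: emit STR "a" (now at pos=4)
pos=5: emit RPAREN ')'
pos=7: enter STRING mode
pos=7: emit STR "yes" (now at pos=12)
pos=13: enter STRING mode
pos=13: ERROR — unterminated string

Answer: 13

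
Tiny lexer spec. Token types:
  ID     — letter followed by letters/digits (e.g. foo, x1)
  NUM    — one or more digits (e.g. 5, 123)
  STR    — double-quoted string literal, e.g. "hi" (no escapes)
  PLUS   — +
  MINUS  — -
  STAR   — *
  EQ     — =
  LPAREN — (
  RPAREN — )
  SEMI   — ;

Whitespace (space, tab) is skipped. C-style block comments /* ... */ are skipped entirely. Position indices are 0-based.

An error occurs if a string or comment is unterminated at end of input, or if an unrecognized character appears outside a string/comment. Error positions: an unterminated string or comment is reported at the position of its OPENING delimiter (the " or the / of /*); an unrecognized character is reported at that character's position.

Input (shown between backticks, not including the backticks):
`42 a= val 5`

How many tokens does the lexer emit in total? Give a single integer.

pos=0: emit NUM '42' (now at pos=2)
pos=3: emit ID 'a' (now at pos=4)
pos=4: emit EQ '='
pos=6: emit ID 'val' (now at pos=9)
pos=10: emit NUM '5' (now at pos=11)
DONE. 5 tokens: [NUM, ID, EQ, ID, NUM]

Answer: 5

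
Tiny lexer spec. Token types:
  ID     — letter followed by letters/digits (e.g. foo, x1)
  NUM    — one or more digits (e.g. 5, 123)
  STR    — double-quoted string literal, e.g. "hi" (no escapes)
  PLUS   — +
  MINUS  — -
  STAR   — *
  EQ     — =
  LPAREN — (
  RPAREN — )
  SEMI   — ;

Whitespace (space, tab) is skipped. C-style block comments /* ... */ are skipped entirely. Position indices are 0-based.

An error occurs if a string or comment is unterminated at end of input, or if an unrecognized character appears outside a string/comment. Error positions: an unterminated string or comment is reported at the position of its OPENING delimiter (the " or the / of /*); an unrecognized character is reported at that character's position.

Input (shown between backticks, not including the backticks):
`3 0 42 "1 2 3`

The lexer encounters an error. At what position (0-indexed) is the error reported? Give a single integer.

Answer: 7

Derivation:
pos=0: emit NUM '3' (now at pos=1)
pos=2: emit NUM '0' (now at pos=3)
pos=4: emit NUM '42' (now at pos=6)
pos=7: enter STRING mode
pos=7: ERROR — unterminated string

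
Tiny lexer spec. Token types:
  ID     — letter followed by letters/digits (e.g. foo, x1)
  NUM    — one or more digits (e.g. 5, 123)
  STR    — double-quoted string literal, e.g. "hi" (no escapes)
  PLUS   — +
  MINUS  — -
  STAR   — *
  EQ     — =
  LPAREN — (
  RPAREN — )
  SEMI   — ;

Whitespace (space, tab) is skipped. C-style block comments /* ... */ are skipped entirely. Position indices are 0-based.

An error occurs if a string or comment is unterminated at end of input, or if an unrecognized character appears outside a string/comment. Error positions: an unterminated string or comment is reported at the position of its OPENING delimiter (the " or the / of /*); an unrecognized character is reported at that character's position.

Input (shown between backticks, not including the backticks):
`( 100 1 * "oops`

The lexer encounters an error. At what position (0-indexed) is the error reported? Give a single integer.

pos=0: emit LPAREN '('
pos=2: emit NUM '100' (now at pos=5)
pos=6: emit NUM '1' (now at pos=7)
pos=8: emit STAR '*'
pos=10: enter STRING mode
pos=10: ERROR — unterminated string

Answer: 10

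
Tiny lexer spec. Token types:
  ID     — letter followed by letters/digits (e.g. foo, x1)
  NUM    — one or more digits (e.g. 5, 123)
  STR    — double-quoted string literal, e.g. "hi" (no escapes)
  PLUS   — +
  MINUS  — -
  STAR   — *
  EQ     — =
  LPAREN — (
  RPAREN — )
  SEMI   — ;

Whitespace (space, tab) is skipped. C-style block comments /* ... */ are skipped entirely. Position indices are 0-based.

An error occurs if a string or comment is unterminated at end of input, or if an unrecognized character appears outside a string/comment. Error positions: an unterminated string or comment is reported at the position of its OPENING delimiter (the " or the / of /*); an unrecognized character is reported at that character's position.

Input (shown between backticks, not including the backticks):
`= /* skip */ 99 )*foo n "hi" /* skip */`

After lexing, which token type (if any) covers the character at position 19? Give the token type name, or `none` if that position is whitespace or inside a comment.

Answer: ID

Derivation:
pos=0: emit EQ '='
pos=2: enter COMMENT mode (saw '/*')
exit COMMENT mode (now at pos=12)
pos=13: emit NUM '99' (now at pos=15)
pos=16: emit RPAREN ')'
pos=17: emit STAR '*'
pos=18: emit ID 'foo' (now at pos=21)
pos=22: emit ID 'n' (now at pos=23)
pos=24: enter STRING mode
pos=24: emit STR "hi" (now at pos=28)
pos=29: enter COMMENT mode (saw '/*')
exit COMMENT mode (now at pos=39)
DONE. 7 tokens: [EQ, NUM, RPAREN, STAR, ID, ID, STR]
Position 19: char is 'o' -> ID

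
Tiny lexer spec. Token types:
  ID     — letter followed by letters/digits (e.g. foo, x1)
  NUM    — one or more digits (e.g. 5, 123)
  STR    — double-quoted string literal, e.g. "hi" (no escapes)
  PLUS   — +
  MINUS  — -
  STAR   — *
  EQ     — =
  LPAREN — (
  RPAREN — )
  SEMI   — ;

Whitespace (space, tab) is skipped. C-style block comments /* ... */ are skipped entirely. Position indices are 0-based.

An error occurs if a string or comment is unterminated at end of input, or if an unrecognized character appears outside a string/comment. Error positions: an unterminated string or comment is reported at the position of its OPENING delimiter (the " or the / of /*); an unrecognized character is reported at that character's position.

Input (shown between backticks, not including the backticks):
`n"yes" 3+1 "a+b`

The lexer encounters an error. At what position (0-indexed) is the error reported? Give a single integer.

Answer: 11

Derivation:
pos=0: emit ID 'n' (now at pos=1)
pos=1: enter STRING mode
pos=1: emit STR "yes" (now at pos=6)
pos=7: emit NUM '3' (now at pos=8)
pos=8: emit PLUS '+'
pos=9: emit NUM '1' (now at pos=10)
pos=11: enter STRING mode
pos=11: ERROR — unterminated string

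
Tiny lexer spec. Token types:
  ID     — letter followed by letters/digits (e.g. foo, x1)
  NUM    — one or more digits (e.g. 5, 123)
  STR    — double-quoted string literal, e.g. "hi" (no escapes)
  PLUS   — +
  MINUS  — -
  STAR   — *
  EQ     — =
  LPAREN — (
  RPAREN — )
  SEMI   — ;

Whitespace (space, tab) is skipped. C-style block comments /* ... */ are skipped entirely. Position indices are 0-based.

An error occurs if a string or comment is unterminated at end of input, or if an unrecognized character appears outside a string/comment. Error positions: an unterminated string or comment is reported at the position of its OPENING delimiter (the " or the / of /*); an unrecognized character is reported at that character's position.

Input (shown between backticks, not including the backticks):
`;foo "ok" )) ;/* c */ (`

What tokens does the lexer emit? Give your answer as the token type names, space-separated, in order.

Answer: SEMI ID STR RPAREN RPAREN SEMI LPAREN

Derivation:
pos=0: emit SEMI ';'
pos=1: emit ID 'foo' (now at pos=4)
pos=5: enter STRING mode
pos=5: emit STR "ok" (now at pos=9)
pos=10: emit RPAREN ')'
pos=11: emit RPAREN ')'
pos=13: emit SEMI ';'
pos=14: enter COMMENT mode (saw '/*')
exit COMMENT mode (now at pos=21)
pos=22: emit LPAREN '('
DONE. 7 tokens: [SEMI, ID, STR, RPAREN, RPAREN, SEMI, LPAREN]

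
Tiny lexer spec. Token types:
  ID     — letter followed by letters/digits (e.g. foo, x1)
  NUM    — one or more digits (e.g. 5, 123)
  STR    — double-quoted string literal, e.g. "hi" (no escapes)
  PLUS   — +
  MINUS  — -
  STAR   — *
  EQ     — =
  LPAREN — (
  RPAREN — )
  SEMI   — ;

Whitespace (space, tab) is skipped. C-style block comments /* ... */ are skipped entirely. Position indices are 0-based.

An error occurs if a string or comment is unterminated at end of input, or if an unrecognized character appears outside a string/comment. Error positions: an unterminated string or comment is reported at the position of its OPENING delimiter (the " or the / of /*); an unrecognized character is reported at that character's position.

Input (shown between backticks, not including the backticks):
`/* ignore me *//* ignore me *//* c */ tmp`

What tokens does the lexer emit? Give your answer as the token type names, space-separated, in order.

pos=0: enter COMMENT mode (saw '/*')
exit COMMENT mode (now at pos=15)
pos=15: enter COMMENT mode (saw '/*')
exit COMMENT mode (now at pos=30)
pos=30: enter COMMENT mode (saw '/*')
exit COMMENT mode (now at pos=37)
pos=38: emit ID 'tmp' (now at pos=41)
DONE. 1 tokens: [ID]

Answer: ID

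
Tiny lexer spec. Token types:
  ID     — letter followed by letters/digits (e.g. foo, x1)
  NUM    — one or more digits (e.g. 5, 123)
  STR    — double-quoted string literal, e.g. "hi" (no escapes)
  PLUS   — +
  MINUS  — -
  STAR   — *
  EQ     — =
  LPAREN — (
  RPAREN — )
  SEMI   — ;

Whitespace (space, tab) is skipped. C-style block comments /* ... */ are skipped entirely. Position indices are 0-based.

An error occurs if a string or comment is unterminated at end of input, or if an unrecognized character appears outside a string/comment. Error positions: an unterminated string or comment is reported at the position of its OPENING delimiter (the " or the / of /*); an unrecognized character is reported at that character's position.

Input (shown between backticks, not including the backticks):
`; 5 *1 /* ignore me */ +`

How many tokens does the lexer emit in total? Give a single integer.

Answer: 5

Derivation:
pos=0: emit SEMI ';'
pos=2: emit NUM '5' (now at pos=3)
pos=4: emit STAR '*'
pos=5: emit NUM '1' (now at pos=6)
pos=7: enter COMMENT mode (saw '/*')
exit COMMENT mode (now at pos=22)
pos=23: emit PLUS '+'
DONE. 5 tokens: [SEMI, NUM, STAR, NUM, PLUS]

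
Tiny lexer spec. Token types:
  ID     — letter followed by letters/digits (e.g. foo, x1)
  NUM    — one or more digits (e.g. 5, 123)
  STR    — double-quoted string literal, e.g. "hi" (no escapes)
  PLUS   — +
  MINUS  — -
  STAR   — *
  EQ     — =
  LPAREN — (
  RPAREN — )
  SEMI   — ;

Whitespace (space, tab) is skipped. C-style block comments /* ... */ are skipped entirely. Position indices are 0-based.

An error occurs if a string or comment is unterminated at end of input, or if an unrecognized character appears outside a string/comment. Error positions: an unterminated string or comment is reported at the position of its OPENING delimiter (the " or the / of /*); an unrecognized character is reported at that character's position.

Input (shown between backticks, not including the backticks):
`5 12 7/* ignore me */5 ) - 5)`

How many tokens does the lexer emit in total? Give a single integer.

Answer: 8

Derivation:
pos=0: emit NUM '5' (now at pos=1)
pos=2: emit NUM '12' (now at pos=4)
pos=5: emit NUM '7' (now at pos=6)
pos=6: enter COMMENT mode (saw '/*')
exit COMMENT mode (now at pos=21)
pos=21: emit NUM '5' (now at pos=22)
pos=23: emit RPAREN ')'
pos=25: emit MINUS '-'
pos=27: emit NUM '5' (now at pos=28)
pos=28: emit RPAREN ')'
DONE. 8 tokens: [NUM, NUM, NUM, NUM, RPAREN, MINUS, NUM, RPAREN]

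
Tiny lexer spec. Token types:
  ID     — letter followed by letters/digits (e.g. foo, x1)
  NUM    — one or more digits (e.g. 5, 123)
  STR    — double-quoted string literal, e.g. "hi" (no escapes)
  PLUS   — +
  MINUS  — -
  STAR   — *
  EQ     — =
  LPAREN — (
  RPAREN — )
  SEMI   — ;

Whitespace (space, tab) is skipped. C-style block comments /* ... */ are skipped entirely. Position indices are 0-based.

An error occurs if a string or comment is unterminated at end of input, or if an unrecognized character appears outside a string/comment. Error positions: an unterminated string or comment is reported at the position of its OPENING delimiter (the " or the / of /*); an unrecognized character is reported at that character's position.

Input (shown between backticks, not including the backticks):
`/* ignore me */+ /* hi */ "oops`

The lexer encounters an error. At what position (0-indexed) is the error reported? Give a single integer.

Answer: 26

Derivation:
pos=0: enter COMMENT mode (saw '/*')
exit COMMENT mode (now at pos=15)
pos=15: emit PLUS '+'
pos=17: enter COMMENT mode (saw '/*')
exit COMMENT mode (now at pos=25)
pos=26: enter STRING mode
pos=26: ERROR — unterminated string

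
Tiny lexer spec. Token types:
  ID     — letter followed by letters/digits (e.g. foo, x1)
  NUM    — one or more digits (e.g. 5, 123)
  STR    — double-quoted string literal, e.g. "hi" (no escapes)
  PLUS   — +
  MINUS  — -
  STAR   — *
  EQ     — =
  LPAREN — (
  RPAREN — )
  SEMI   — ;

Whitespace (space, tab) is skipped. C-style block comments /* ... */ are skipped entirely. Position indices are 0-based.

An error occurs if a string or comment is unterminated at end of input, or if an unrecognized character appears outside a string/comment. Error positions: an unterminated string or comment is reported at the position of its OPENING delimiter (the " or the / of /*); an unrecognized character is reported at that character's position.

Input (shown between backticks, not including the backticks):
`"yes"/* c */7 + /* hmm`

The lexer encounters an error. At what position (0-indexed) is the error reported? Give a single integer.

pos=0: enter STRING mode
pos=0: emit STR "yes" (now at pos=5)
pos=5: enter COMMENT mode (saw '/*')
exit COMMENT mode (now at pos=12)
pos=12: emit NUM '7' (now at pos=13)
pos=14: emit PLUS '+'
pos=16: enter COMMENT mode (saw '/*')
pos=16: ERROR — unterminated comment (reached EOF)

Answer: 16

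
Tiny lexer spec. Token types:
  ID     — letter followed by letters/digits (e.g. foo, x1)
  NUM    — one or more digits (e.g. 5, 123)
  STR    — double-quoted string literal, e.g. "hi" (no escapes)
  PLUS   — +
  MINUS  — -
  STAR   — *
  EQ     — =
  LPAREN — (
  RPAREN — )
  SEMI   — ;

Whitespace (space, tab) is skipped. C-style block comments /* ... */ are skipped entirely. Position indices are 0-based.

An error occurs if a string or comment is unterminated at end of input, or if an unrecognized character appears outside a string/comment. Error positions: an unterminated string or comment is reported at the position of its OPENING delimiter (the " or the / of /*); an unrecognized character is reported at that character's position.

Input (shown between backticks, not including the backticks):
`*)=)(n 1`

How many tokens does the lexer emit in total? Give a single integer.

Answer: 7

Derivation:
pos=0: emit STAR '*'
pos=1: emit RPAREN ')'
pos=2: emit EQ '='
pos=3: emit RPAREN ')'
pos=4: emit LPAREN '('
pos=5: emit ID 'n' (now at pos=6)
pos=7: emit NUM '1' (now at pos=8)
DONE. 7 tokens: [STAR, RPAREN, EQ, RPAREN, LPAREN, ID, NUM]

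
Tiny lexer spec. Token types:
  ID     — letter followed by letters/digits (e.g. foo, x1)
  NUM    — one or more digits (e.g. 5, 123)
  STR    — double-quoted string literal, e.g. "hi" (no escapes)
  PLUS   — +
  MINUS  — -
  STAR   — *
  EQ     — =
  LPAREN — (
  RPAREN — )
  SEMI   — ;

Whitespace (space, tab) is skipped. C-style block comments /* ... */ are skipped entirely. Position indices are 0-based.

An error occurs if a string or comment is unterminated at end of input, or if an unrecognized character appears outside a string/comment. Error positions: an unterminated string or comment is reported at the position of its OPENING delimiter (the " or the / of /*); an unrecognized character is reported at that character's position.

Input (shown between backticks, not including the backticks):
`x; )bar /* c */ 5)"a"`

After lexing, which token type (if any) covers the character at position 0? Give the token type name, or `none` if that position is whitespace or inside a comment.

pos=0: emit ID 'x' (now at pos=1)
pos=1: emit SEMI ';'
pos=3: emit RPAREN ')'
pos=4: emit ID 'bar' (now at pos=7)
pos=8: enter COMMENT mode (saw '/*')
exit COMMENT mode (now at pos=15)
pos=16: emit NUM '5' (now at pos=17)
pos=17: emit RPAREN ')'
pos=18: enter STRING mode
pos=18: emit STR "a" (now at pos=21)
DONE. 7 tokens: [ID, SEMI, RPAREN, ID, NUM, RPAREN, STR]
Position 0: char is 'x' -> ID

Answer: ID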